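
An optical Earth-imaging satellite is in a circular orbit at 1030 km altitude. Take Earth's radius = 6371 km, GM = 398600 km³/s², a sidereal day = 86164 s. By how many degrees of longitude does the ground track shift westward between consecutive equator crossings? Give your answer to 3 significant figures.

Semi-major axis a = 6371 + 1030 = 7401 km. Period T = 2π√(a³/μ) = 2π√(7401³/398600) = 6336.5 s = 105.61 min.
During one orbit Earth rotates (6336.5 / 86164) × 360° = 26.47°.

26.5°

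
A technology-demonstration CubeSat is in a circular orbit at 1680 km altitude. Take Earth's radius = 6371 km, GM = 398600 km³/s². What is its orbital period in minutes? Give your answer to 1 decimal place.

119.8 min

Semi-major axis a = 6371 + 1680 = 8051 km. Period T = 2π√(a³/μ) = 2π√(8051³/398600) = 7189.3 s = 119.82 min.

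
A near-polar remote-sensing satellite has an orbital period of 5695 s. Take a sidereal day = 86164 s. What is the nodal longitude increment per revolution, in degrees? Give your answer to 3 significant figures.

23.8°

During one orbit Earth rotates (5695.0 / 86164) × 360° = 23.79°.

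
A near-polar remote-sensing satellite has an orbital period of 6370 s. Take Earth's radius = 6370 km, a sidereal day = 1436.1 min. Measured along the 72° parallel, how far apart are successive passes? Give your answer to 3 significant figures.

Node shift per orbit = (6370.0/86166) × 360° = 26.61°.
Equatorial spacing = 26.61 × 111.2 km/° = 2959 km.
At 72° latitude, spacing = 2959 × cos(72°) = 914 km.

914 km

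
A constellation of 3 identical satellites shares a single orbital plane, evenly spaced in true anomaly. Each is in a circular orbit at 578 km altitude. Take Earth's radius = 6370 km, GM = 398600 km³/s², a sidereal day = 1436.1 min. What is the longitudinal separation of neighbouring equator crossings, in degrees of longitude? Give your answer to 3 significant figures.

8.03°

Semi-major axis a = 6370 + 578 = 6948 km. Period T = 2π√(a³/μ) = 2π√(6948³/398600) = 5763.7 s = 96.06 min.
Single-satellite node shift = (5763.7/86166) × 360° = 24.08°.
With 3 satellites evenly phased, successive equator crossings are 24.08/3 = 8.027° apart.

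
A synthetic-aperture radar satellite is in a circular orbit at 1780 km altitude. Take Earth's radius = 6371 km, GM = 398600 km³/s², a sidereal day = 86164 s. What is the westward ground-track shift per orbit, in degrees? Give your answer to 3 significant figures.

30.6°

Semi-major axis a = 6371 + 1780 = 8151 km. Period T = 2π√(a³/μ) = 2π√(8151³/398600) = 7323.6 s = 122.06 min.
During one orbit Earth rotates (7323.6 / 86164) × 360° = 30.60°.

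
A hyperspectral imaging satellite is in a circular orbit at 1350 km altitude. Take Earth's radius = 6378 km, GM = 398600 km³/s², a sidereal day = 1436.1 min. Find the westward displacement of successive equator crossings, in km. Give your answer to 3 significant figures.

3140 km

Semi-major axis a = 6378 + 1350 = 7728 km. Period T = 2π√(a³/μ) = 2π√(7728³/398600) = 6761.0 s = 112.68 min.
During one orbit Earth rotates (6761.0 / 86166) × 360° = 28.25°.
At the equator that is 28.25° × (2π·6378/360) km/° = 28.25 × 111.3 = 3144 km.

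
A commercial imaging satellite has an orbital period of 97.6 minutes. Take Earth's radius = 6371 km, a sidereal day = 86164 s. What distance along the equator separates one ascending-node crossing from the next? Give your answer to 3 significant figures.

2720 km

T = 97.6 min = 5856.0 s.
During one orbit Earth rotates (5856.0 / 86164) × 360° = 24.47°.
At the equator that is 24.47° × (2π·6371/360) km/° = 24.47 × 111.2 = 2721 km.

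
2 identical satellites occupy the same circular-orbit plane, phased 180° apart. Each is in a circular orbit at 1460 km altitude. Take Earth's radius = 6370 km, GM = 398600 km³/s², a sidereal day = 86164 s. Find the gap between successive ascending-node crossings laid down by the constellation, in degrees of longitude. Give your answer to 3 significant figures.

Semi-major axis a = 6370 + 1460 = 7830 km. Period T = 2π√(a³/μ) = 2π√(7830³/398600) = 6895.3 s = 114.92 min.
Single-satellite node shift = (6895.3/86164) × 360° = 28.81°.
With 2 satellites evenly phased, successive equator crossings are 28.81/2 = 14.405° apart.

14.4°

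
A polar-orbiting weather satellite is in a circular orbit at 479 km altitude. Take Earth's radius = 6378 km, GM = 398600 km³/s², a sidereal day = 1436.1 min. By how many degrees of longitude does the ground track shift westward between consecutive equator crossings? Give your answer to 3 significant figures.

Semi-major axis a = 6378 + 479 = 6857 km. Period T = 2π√(a³/μ) = 2π√(6857³/398600) = 5650.8 s = 94.18 min.
During one orbit Earth rotates (5650.8 / 86166) × 360° = 23.61°.

23.6°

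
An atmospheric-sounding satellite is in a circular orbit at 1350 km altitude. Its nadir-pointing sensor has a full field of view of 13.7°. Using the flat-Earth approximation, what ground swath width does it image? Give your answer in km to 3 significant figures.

Half-angle = 13.7°/2 = 6.85°.
Swath width ≈ 2h·tan(θ/2) = 2 × 1350 × tan(6.85°) = 324.3 km.

324 km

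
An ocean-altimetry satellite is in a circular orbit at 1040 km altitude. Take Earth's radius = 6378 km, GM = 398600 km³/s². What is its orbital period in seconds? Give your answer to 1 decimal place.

6358.3 seconds

Semi-major axis a = 6378 + 1040 = 7418 km. Period T = 2π√(a³/μ) = 2π√(7418³/398600) = 6358.3 s = 105.97 min.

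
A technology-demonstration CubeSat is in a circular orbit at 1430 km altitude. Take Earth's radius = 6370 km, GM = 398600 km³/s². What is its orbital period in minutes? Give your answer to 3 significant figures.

Semi-major axis a = 6370 + 1430 = 7800 km. Period T = 2π√(a³/μ) = 2π√(7800³/398600) = 6855.7 s = 114.26 min.

114 min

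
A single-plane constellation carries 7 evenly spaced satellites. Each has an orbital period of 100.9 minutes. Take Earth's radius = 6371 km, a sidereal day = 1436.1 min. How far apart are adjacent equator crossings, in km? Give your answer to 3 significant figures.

402 km

T = 100.9 min = 6054.0 s.
Single-satellite node shift = (6054.0/86166) × 360° = 25.29°.
With 7 satellites evenly phased, successive equator crossings are 25.29/7 = 3.613° apart.
That is 3.613 × 111.2 = 402 km at the equator.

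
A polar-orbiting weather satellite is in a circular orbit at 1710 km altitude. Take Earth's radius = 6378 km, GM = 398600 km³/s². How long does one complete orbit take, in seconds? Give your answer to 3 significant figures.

7240 seconds

Semi-major axis a = 6378 + 1710 = 8088 km. Period T = 2π√(a³/μ) = 2π√(8088³/398600) = 7238.9 s = 120.65 min.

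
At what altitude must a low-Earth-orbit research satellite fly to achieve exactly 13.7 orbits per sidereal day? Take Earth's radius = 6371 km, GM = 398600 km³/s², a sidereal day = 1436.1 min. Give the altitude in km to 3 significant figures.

Required period T = 86166 / 13.7 = 6289.5 s.
From T = 2π√(a³/μ): a = (μ T²/4π²)^(1/3) = (398600 × 6289.5² / 4π²)^(1/3) = 7364 km.
Altitude h = a − R = 7364 − 6371 = 993 km.

993 km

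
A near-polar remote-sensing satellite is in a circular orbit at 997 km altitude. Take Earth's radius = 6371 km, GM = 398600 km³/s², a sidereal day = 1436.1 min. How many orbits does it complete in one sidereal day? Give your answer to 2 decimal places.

Semi-major axis a = 6371 + 997 = 7368 km. Period T = 2π√(a³/μ) = 2π√(7368³/398600) = 6294.1 s = 104.90 min.
Orbits per sidereal day = 86166 / 6294.1 = 13.690.

13.69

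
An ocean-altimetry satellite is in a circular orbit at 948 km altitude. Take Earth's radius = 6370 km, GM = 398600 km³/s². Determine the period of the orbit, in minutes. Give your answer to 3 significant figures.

104 min

Semi-major axis a = 6370 + 948 = 7318 km. Period T = 2π√(a³/μ) = 2π√(7318³/398600) = 6230.2 s = 103.84 min.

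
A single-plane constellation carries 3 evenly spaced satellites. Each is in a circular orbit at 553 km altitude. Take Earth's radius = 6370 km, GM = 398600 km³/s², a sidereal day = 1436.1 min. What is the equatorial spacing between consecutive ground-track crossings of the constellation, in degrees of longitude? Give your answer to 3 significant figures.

7.98°

Semi-major axis a = 6370 + 553 = 6923 km. Period T = 2π√(a³/μ) = 2π√(6923³/398600) = 5732.6 s = 95.54 min.
Single-satellite node shift = (5732.6/86166) × 360° = 23.95°.
With 3 satellites evenly phased, successive equator crossings are 23.95/3 = 7.984° apart.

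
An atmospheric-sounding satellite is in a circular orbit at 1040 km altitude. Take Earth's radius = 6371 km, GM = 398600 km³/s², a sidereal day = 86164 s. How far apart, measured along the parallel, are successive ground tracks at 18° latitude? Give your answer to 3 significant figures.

2810 km

Semi-major axis a = 6371 + 1040 = 7411 km. Period T = 2π√(a³/μ) = 2π√(7411³/398600) = 6349.3 s = 105.82 min.
Node shift per orbit = (6349.3/86164) × 360° = 26.53°.
Equatorial spacing = 26.53 × 111.2 km/° = 2950 km.
At 18° latitude, spacing = 2950 × cos(18°) = 2805 km.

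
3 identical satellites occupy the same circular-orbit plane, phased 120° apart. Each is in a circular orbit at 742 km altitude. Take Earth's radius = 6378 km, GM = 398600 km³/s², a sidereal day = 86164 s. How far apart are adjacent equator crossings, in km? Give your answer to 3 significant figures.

Semi-major axis a = 6378 + 742 = 7120 km. Period T = 2π√(a³/μ) = 2π√(7120³/398600) = 5979.0 s = 99.65 min.
Single-satellite node shift = (5979.0/86164) × 360° = 24.98°.
With 3 satellites evenly phased, successive equator crossings are 24.98/3 = 8.327° apart.
That is 8.327 × 111.3 = 927 km at the equator.

927 km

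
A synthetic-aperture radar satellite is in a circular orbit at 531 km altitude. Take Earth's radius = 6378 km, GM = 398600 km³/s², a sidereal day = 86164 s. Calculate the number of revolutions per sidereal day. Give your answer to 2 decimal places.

15.08

Semi-major axis a = 6378 + 531 = 6909 km. Period T = 2π√(a³/μ) = 2π√(6909³/398600) = 5715.2 s = 95.25 min.
Orbits per sidereal day = 86164 / 5715.2 = 15.076.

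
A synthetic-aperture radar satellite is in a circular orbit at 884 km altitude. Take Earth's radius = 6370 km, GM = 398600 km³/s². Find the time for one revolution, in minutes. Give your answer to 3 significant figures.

Semi-major axis a = 6370 + 884 = 7254 km. Period T = 2π√(a³/μ) = 2π√(7254³/398600) = 6148.6 s = 102.48 min.

102 min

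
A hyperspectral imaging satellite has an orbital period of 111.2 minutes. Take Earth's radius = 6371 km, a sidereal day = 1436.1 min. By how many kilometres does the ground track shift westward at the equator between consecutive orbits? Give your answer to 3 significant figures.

T = 111.2 min = 6672.0 s.
During one orbit Earth rotates (6672.0 / 86166) × 360° = 27.88°.
At the equator that is 27.88° × (2π·6371/360) km/° = 27.88 × 111.2 = 3100 km.

3100 km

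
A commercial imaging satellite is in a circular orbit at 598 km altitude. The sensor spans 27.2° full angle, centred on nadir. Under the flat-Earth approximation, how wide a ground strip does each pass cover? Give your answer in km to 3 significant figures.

289 km

Half-angle = 27.2°/2 = 13.6°.
Swath width ≈ 2h·tan(θ/2) = 2 × 598 × tan(13.6°) = 289.3 km.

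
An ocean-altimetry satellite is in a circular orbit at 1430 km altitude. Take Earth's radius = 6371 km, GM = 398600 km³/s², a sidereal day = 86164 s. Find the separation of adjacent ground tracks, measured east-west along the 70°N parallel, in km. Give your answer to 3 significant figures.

Semi-major axis a = 6371 + 1430 = 7801 km. Period T = 2π√(a³/μ) = 2π√(7801³/398600) = 6857.0 s = 114.28 min.
Node shift per orbit = (6857.0/86164) × 360° = 28.65°.
Equatorial spacing = 28.65 × 111.2 km/° = 3186 km.
At 70° latitude, spacing = 3186 × cos(70°) = 1090 km.

1090 km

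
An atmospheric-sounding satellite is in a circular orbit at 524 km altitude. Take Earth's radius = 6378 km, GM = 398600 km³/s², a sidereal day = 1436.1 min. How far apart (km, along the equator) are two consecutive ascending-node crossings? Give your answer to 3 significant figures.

Semi-major axis a = 6378 + 524 = 6902 km. Period T = 2π√(a³/μ) = 2π√(6902³/398600) = 5706.6 s = 95.11 min.
During one orbit Earth rotates (5706.6 / 86166) × 360° = 23.84°.
At the equator that is 23.84° × (2π·6378/360) km/° = 23.84 × 111.3 = 2654 km.

2650 km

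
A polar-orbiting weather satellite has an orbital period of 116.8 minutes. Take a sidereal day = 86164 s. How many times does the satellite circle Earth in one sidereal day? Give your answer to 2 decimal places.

12.30

T = 116.8 min = 7008.0 s.
Orbits per sidereal day = 86164 / 7008.0 = 12.295.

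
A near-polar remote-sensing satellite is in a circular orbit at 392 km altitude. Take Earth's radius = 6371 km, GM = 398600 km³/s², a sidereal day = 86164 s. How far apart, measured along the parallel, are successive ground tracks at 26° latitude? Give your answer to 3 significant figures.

Semi-major axis a = 6371 + 392 = 6763 km. Period T = 2π√(a³/μ) = 2π√(6763³/398600) = 5535.0 s = 92.25 min.
Node shift per orbit = (5535.0/86164) × 360° = 23.13°.
Equatorial spacing = 23.13 × 111.2 km/° = 2571 km.
At 26° latitude, spacing = 2571 × cos(26°) = 2311 km.

2310 km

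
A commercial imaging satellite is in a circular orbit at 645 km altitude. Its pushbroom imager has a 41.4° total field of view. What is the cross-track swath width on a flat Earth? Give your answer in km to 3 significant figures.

Half-angle = 41.4°/2 = 20.7°.
Swath width ≈ 2h·tan(θ/2) = 2 × 645 × tan(20.7°) = 487.5 km.

487 km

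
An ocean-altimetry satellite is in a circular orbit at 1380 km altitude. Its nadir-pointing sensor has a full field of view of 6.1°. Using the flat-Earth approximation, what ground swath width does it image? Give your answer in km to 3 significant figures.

147 km

Half-angle = 6.1°/2 = 3.05°.
Swath width ≈ 2h·tan(θ/2) = 2 × 1380 × tan(3.05°) = 147.1 km.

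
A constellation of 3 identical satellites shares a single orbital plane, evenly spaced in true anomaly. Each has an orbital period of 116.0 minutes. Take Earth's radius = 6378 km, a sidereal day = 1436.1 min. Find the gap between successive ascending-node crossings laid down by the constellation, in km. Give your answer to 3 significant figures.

1080 km

T = 116.0 min = 6960.0 s.
Single-satellite node shift = (6960.0/86166) × 360° = 29.08°.
With 3 satellites evenly phased, successive equator crossings are 29.08/3 = 9.693° apart.
That is 9.693 × 111.3 = 1079 km at the equator.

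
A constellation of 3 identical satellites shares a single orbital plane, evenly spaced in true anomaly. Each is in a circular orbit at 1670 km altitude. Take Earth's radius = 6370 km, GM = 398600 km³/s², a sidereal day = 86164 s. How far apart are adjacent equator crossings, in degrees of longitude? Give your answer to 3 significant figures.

Semi-major axis a = 6370 + 1670 = 8040 km. Period T = 2π√(a³/μ) = 2π√(8040³/398600) = 7174.6 s = 119.58 min.
Single-satellite node shift = (7174.6/86164) × 360° = 29.98°.
With 3 satellites evenly phased, successive equator crossings are 29.98/3 = 9.992° apart.

9.99°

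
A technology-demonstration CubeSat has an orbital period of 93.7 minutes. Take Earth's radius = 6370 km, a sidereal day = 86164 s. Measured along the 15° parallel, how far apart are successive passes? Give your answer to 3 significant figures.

2520 km

T = 93.7 min = 5622.0 s.
Node shift per orbit = (5622.0/86164) × 360° = 23.49°.
Equatorial spacing = 23.49 × 111.2 km/° = 2611 km.
At 15° latitude, spacing = 2611 × cos(15°) = 2522 km.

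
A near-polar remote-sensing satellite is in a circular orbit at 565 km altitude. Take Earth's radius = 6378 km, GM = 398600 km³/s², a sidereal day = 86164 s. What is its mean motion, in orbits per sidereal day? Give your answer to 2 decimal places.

14.97

Semi-major axis a = 6378 + 565 = 6943 km. Period T = 2π√(a³/μ) = 2π√(6943³/398600) = 5757.5 s = 95.96 min.
Orbits per sidereal day = 86164 / 5757.5 = 14.966.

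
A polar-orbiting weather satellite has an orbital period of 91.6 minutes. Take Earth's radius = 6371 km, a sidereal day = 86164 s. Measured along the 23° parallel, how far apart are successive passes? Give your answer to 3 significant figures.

T = 91.6 min = 5496.0 s.
Node shift per orbit = (5496.0/86164) × 360° = 22.96°.
Equatorial spacing = 22.96 × 111.2 km/° = 2553 km.
At 23° latitude, spacing = 2553 × cos(23°) = 2350 km.

2350 km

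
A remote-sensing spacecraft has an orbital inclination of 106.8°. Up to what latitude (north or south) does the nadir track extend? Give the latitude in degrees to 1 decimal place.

73.2°

Retrograde orbit: the ground track reaches ±(180° − i) = ±(180 − 106.8) = ±73.2°.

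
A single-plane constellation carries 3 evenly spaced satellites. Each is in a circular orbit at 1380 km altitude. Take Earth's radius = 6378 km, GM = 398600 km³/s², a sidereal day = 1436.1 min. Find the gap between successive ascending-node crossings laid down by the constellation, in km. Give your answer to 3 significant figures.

1050 km

Semi-major axis a = 6378 + 1380 = 7758 km. Period T = 2π√(a³/μ) = 2π√(7758³/398600) = 6800.4 s = 113.34 min.
Single-satellite node shift = (6800.4/86166) × 360° = 28.41°.
With 3 satellites evenly phased, successive equator crossings are 28.41/3 = 9.471° apart.
That is 9.471 × 111.3 = 1054 km at the equator.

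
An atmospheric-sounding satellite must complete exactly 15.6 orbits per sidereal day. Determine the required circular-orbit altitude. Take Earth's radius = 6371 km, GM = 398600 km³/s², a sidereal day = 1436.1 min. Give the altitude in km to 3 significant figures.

Required period T = 86166 / 15.6 = 5523.5 s.
From T = 2π√(a³/μ): a = (μ T²/4π²)^(1/3) = (398600 × 5523.5² / 4π²)^(1/3) = 6754 km.
Altitude h = a − R = 6754 − 6371 = 383 km.

383 km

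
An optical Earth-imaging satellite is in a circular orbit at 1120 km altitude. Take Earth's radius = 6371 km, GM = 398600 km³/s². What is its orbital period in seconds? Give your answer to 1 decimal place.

Semi-major axis a = 6371 + 1120 = 7491 km. Period T = 2π√(a³/μ) = 2π√(7491³/398600) = 6452.4 s = 107.54 min.

6452.4 seconds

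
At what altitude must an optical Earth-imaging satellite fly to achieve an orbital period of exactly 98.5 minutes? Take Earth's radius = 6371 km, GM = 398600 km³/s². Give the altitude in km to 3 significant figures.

T = 98.5 min = 5910.0 s.
From T = 2π√(a³/μ): a = (μ T²/4π²)^(1/3) = (398600 × 5910.0² / 4π²)^(1/3) = 7065 km.
Altitude h = a − R = 7065 − 6371 = 694 km.

694 km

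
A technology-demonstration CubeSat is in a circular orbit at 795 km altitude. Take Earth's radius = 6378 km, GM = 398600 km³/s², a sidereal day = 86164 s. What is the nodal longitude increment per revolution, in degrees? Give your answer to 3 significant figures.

25.3°

Semi-major axis a = 6378 + 795 = 7173 km. Period T = 2π√(a³/μ) = 2π√(7173³/398600) = 6045.9 s = 100.77 min.
During one orbit Earth rotates (6045.9 / 86164) × 360° = 25.26°.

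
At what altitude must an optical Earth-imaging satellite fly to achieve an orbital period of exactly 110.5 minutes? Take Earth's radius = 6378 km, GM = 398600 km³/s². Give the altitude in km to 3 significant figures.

T = 110.5 min = 6630.0 s.
From T = 2π√(a³/μ): a = (μ T²/4π²)^(1/3) = (398600 × 6630.0² / 4π²)^(1/3) = 7628 km.
Altitude h = a − R = 7628 − 6378 = 1250 km.

1250 km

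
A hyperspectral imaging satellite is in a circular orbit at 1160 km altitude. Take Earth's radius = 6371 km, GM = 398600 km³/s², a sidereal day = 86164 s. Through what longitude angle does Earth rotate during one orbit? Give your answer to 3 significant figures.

27.2°

Semi-major axis a = 6371 + 1160 = 7531 km. Period T = 2π√(a³/μ) = 2π√(7531³/398600) = 6504.1 s = 108.40 min.
During one orbit Earth rotates (6504.1 / 86164) × 360° = 27.17°.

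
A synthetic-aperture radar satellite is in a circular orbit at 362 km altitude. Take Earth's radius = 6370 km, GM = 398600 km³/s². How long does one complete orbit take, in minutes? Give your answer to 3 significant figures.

Semi-major axis a = 6370 + 362 = 6732 km. Period T = 2π√(a³/μ) = 2π√(6732³/398600) = 5497.0 s = 91.62 min.

91.6 min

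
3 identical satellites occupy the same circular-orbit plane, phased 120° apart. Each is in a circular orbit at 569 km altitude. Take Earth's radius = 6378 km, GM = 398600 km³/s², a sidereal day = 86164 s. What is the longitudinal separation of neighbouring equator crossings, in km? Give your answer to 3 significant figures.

893 km

Semi-major axis a = 6378 + 569 = 6947 km. Period T = 2π√(a³/μ) = 2π√(6947³/398600) = 5762.4 s = 96.04 min.
Single-satellite node shift = (5762.4/86164) × 360° = 24.08°.
With 3 satellites evenly phased, successive equator crossings are 24.08/3 = 8.025° apart.
That is 8.025 × 111.3 = 893 km at the equator.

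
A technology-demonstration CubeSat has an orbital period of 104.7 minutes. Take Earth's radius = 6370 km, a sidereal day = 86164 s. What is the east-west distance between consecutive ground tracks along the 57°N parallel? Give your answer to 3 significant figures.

T = 104.7 min = 6282.0 s.
Node shift per orbit = (6282.0/86164) × 360° = 26.25°.
Equatorial spacing = 26.25 × 111.2 km/° = 2918 km.
At 57° latitude, spacing = 2918 × cos(57°) = 1589 km.

1590 km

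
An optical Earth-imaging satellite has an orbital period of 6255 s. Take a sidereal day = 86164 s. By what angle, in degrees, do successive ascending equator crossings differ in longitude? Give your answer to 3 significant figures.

26.1°

During one orbit Earth rotates (6255.0 / 86164) × 360° = 26.13°.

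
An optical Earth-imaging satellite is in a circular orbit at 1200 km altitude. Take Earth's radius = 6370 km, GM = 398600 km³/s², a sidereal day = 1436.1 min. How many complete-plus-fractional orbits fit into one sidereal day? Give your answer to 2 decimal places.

Semi-major axis a = 6370 + 1200 = 7570 km. Period T = 2π√(a³/μ) = 2π√(7570³/398600) = 6554.7 s = 109.25 min.
Orbits per sidereal day = 86166 / 6554.7 = 13.146.

13.15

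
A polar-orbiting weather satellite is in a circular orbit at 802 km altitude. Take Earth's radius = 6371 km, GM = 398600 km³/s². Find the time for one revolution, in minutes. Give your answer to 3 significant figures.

Semi-major axis a = 6371 + 802 = 7173 km. Period T = 2π√(a³/μ) = 2π√(7173³/398600) = 6045.9 s = 100.77 min.

101 min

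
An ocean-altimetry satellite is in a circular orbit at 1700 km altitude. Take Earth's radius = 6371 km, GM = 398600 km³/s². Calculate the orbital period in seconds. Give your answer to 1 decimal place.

7216.1 seconds

Semi-major axis a = 6371 + 1700 = 8071 km. Period T = 2π√(a³/μ) = 2π√(8071³/398600) = 7216.1 s = 120.27 min.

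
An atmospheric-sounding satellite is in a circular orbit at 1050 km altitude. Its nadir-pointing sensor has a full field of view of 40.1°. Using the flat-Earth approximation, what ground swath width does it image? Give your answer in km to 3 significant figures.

Half-angle = 40.1°/2 = 20.05°.
Swath width ≈ 2h·tan(θ/2) = 2 × 1050 × tan(20.05°) = 766.4 km.

766 km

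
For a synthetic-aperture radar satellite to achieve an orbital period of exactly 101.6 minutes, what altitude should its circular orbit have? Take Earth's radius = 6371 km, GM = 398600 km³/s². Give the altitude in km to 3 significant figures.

T = 101.6 min = 6096.0 s.
From T = 2π√(a³/μ): a = (μ T²/4π²)^(1/3) = (398600 × 6096.0² / 4π²)^(1/3) = 7213 km.
Altitude h = a − R = 7213 − 6371 = 842 km.

842 km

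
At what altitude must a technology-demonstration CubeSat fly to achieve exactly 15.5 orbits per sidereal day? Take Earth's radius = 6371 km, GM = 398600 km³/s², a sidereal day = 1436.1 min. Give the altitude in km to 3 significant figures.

412 km

Required period T = 86166 / 15.5 = 5559.1 s.
From T = 2π√(a³/μ): a = (μ T²/4π²)^(1/3) = (398600 × 5559.1² / 4π²)^(1/3) = 6783 km.
Altitude h = a − R = 6783 − 6371 = 412 km.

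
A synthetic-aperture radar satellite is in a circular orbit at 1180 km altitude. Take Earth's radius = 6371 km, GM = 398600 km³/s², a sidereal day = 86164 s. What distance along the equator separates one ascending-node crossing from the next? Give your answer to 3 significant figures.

3030 km

Semi-major axis a = 6371 + 1180 = 7551 km. Period T = 2π√(a³/μ) = 2π√(7551³/398600) = 6530.1 s = 108.83 min.
During one orbit Earth rotates (6530.1 / 86164) × 360° = 27.28°.
At the equator that is 27.28° × (2π·6371/360) km/° = 27.28 × 111.2 = 3034 km.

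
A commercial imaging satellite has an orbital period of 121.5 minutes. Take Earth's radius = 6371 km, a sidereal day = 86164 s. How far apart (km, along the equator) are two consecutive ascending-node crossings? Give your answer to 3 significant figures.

3390 km

T = 121.5 min = 7290.0 s.
During one orbit Earth rotates (7290.0 / 86164) × 360° = 30.46°.
At the equator that is 30.46° × (2π·6371/360) km/° = 30.46 × 111.2 = 3387 km.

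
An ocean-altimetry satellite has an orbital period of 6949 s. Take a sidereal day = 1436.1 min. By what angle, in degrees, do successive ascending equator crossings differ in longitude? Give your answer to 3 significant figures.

During one orbit Earth rotates (6949.0 / 86166) × 360° = 29.03°.

29.0°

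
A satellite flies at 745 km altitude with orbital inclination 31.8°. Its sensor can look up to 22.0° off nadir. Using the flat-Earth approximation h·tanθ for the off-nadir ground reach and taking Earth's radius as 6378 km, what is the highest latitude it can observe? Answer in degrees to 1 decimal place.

For a prograde orbit the ground track reaches latitude ±i = ±31.8°.
Sensor half-swath on the ground ≈ 745·tan(22.0°) = 301 km = 2.70° of latitude.
Maximum observable latitude ≈ 31.8 + 2.70 = 34.5°.

34.5°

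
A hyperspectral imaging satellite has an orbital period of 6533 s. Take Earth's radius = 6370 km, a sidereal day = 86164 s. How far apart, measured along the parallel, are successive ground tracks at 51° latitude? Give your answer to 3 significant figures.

1910 km

Node shift per orbit = (6533.0/86164) × 360° = 27.30°.
Equatorial spacing = 27.30 × 111.2 km/° = 3035 km.
At 51° latitude, spacing = 3035 × cos(51°) = 1910 km.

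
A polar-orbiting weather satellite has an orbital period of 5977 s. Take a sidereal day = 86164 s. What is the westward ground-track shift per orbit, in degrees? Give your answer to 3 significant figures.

During one orbit Earth rotates (5977.0 / 86164) × 360° = 24.97°.

25.0°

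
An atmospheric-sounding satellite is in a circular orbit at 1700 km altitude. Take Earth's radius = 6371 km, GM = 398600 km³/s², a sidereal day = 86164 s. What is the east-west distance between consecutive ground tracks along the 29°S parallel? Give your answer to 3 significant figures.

2930 km

Semi-major axis a = 6371 + 1700 = 8071 km. Period T = 2π√(a³/μ) = 2π√(8071³/398600) = 7216.1 s = 120.27 min.
Node shift per orbit = (7216.1/86164) × 360° = 30.15°.
Equatorial spacing = 30.15 × 111.2 km/° = 3352 km.
At 29° latitude, spacing = 3352 × cos(29°) = 2932 km.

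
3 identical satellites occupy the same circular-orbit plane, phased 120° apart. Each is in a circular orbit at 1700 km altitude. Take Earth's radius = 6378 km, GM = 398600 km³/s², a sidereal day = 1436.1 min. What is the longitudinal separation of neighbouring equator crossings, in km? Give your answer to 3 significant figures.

Semi-major axis a = 6378 + 1700 = 8078 km. Period T = 2π√(a³/μ) = 2π√(8078³/398600) = 7225.5 s = 120.42 min.
Single-satellite node shift = (7225.5/86166) × 360° = 30.19°.
With 3 satellites evenly phased, successive equator crossings are 30.19/3 = 10.063° apart.
That is 10.063 × 111.3 = 1120 km at the equator.

1120 km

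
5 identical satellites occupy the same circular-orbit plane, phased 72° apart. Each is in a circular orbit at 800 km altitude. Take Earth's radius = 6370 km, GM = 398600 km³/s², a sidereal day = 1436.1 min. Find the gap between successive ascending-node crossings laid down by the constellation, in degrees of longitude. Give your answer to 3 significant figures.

Semi-major axis a = 6370 + 800 = 7170 km. Period T = 2π√(a³/μ) = 2π√(7170³/398600) = 6042.1 s = 100.70 min.
Single-satellite node shift = (6042.1/86166) × 360° = 25.24°.
With 5 satellites evenly phased, successive equator crossings are 25.24/5 = 5.049° apart.

5.05°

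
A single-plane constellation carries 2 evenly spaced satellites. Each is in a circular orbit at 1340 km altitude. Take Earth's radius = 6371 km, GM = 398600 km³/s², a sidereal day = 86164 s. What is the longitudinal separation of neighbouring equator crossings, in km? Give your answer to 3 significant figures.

1570 km

Semi-major axis a = 6371 + 1340 = 7711 km. Period T = 2π√(a³/μ) = 2π√(7711³/398600) = 6738.7 s = 112.31 min.
Single-satellite node shift = (6738.7/86164) × 360° = 28.15°.
With 2 satellites evenly phased, successive equator crossings are 28.15/2 = 14.077° apart.
That is 14.077 × 111.2 = 1565 km at the equator.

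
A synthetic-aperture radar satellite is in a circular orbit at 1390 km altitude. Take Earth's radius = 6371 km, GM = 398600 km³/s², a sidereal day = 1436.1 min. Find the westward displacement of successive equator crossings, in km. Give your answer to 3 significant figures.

Semi-major axis a = 6371 + 1390 = 7761 km. Period T = 2π√(a³/μ) = 2π√(7761³/398600) = 6804.4 s = 113.41 min.
During one orbit Earth rotates (6804.4 / 86166) × 360° = 28.43°.
At the equator that is 28.43° × (2π·6371/360) km/° = 28.43 × 111.2 = 3161 km.

3160 km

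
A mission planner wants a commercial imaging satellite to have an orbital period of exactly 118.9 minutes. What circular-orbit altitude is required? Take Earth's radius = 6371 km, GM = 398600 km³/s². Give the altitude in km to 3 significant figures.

1640 km

T = 118.9 min = 7134.0 s.
From T = 2π√(a³/μ): a = (μ T²/4π²)^(1/3) = (398600 × 7134.0² / 4π²)^(1/3) = 8010 km.
Altitude h = a − R = 8010 − 6371 = 1639 km.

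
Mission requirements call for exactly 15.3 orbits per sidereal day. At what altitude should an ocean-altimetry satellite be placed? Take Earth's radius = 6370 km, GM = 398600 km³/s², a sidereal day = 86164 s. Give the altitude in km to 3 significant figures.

Required period T = 86164 / 15.3 = 5631.6 s.
From T = 2π√(a³/μ): a = (μ T²/4π²)^(1/3) = (398600 × 5631.6² / 4π²)^(1/3) = 6841 km.
Altitude h = a − R = 6841 − 6370 = 471 km.

471 km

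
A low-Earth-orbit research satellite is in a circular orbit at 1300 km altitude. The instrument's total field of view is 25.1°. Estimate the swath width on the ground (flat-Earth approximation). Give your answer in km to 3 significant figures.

579 km

Half-angle = 25.1°/2 = 12.55°.
Swath width ≈ 2h·tan(θ/2) = 2 × 1300 × tan(12.55°) = 578.8 km.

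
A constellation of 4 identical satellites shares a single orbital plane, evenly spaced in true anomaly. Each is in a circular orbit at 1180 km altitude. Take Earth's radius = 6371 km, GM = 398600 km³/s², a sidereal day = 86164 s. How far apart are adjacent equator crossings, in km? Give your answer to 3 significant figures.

Semi-major axis a = 6371 + 1180 = 7551 km. Period T = 2π√(a³/μ) = 2π√(7551³/398600) = 6530.1 s = 108.83 min.
Single-satellite node shift = (6530.1/86164) × 360° = 27.28°.
With 4 satellites evenly phased, successive equator crossings are 27.28/4 = 6.821° apart.
That is 6.821 × 111.2 = 758 km at the equator.

758 km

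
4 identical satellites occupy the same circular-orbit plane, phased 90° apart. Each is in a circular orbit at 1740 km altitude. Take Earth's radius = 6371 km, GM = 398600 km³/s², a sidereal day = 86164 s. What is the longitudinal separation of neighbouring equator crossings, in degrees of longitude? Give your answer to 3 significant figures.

7.59°

Semi-major axis a = 6371 + 1740 = 8111 km. Period T = 2π√(a³/μ) = 2π√(8111³/398600) = 7269.8 s = 121.16 min.
Single-satellite node shift = (7269.8/86164) × 360° = 30.37°.
With 4 satellites evenly phased, successive equator crossings are 30.37/4 = 7.593° apart.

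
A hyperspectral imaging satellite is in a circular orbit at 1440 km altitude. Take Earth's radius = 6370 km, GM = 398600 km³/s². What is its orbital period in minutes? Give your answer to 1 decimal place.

114.5 min

Semi-major axis a = 6370 + 1440 = 7810 km. Period T = 2π√(a³/μ) = 2π√(7810³/398600) = 6868.9 s = 114.48 min.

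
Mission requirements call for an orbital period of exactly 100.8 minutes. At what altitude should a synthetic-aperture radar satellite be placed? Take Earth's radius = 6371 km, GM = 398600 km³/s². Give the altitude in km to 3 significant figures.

T = 100.8 min = 6048.0 s.
From T = 2π√(a³/μ): a = (μ T²/4π²)^(1/3) = (398600 × 6048.0² / 4π²)^(1/3) = 7175 km.
Altitude h = a − R = 7175 − 6371 = 804 km.

804 km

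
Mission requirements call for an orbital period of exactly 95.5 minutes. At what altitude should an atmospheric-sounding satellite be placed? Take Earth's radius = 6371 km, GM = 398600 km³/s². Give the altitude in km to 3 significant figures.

T = 95.5 min = 5730.0 s.
From T = 2π√(a³/μ): a = (μ T²/4π²)^(1/3) = (398600 × 5730.0² / 4π²)^(1/3) = 6921 km.
Altitude h = a − R = 6921 − 6371 = 550 km.

550 km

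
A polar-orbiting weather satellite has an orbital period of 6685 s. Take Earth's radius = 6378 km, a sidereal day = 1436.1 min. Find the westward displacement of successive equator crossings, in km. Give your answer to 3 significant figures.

During one orbit Earth rotates (6685.0 / 86166) × 360° = 27.93°.
At the equator that is 27.93° × (2π·6378/360) km/° = 27.93 × 111.3 = 3109 km.

3110 km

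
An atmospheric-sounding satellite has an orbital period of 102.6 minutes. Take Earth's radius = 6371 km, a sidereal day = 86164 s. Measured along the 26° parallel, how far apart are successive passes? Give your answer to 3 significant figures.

2570 km

T = 102.6 min = 6156.0 s.
Node shift per orbit = (6156.0/86164) × 360° = 25.72°.
Equatorial spacing = 25.72 × 111.2 km/° = 2860 km.
At 26° latitude, spacing = 2860 × cos(26°) = 2571 km.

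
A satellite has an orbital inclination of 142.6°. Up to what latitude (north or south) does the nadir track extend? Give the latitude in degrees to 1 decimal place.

37.4°

Retrograde orbit: the ground track reaches ±(180° − i) = ±(180 − 142.6) = ±37.4°.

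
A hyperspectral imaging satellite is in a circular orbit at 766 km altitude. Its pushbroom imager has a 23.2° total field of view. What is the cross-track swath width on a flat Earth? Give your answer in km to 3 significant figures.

314 km

Half-angle = 23.2°/2 = 11.6°.
Swath width ≈ 2h·tan(θ/2) = 2 × 766 × tan(11.6°) = 314.5 km.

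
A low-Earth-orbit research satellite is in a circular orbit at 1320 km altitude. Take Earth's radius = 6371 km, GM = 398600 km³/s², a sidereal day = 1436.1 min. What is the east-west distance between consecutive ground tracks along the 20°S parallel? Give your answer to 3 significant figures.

Semi-major axis a = 6371 + 1320 = 7691 km. Period T = 2π√(a³/μ) = 2π√(7691³/398600) = 6712.5 s = 111.88 min.
Node shift per orbit = (6712.5/86166) × 360° = 28.04°.
Equatorial spacing = 28.04 × 111.2 km/° = 3118 km.
At 20° latitude, spacing = 3118 × cos(20°) = 2930 km.

2930 km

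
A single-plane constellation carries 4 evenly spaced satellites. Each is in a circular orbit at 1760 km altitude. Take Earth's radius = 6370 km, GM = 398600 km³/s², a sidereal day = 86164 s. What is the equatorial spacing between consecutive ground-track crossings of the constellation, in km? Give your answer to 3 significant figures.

Semi-major axis a = 6370 + 1760 = 8130 km. Period T = 2π√(a³/μ) = 2π√(8130³/398600) = 7295.4 s = 121.59 min.
Single-satellite node shift = (7295.4/86164) × 360° = 30.48°.
With 4 satellites evenly phased, successive equator crossings are 30.48/4 = 7.620° apart.
That is 7.620 × 111.2 = 847 km at the equator.

847 km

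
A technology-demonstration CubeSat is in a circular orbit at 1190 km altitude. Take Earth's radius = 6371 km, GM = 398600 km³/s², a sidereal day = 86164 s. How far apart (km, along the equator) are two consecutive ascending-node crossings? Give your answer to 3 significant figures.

3040 km

Semi-major axis a = 6371 + 1190 = 7561 km. Period T = 2π√(a³/μ) = 2π√(7561³/398600) = 6543.0 s = 109.05 min.
During one orbit Earth rotates (6543.0 / 86164) × 360° = 27.34°.
At the equator that is 27.34° × (2π·6371/360) km/° = 27.34 × 111.2 = 3040 km.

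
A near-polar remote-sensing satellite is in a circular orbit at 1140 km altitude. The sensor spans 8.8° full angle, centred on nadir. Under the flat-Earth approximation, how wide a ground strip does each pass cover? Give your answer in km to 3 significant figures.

175 km

Half-angle = 8.8°/2 = 4.4°.
Swath width ≈ 2h·tan(θ/2) = 2 × 1140 × tan(4.4°) = 175.4 km.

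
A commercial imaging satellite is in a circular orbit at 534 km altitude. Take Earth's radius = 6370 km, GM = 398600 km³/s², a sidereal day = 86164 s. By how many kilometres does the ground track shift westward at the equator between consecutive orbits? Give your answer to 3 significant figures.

Semi-major axis a = 6370 + 534 = 6904 km. Period T = 2π√(a³/μ) = 2π√(6904³/398600) = 5709.0 s = 95.15 min.
During one orbit Earth rotates (5709.0 / 86164) × 360° = 23.85°.
At the equator that is 23.85° × (2π·6370/360) km/° = 23.85 × 111.2 = 2652 km.

2650 km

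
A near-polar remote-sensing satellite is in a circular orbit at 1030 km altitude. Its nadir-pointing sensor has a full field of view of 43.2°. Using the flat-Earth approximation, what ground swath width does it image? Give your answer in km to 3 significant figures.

Half-angle = 43.2°/2 = 21.6°.
Swath width ≈ 2h·tan(θ/2) = 2 × 1030 × tan(21.6°) = 815.6 km.

816 km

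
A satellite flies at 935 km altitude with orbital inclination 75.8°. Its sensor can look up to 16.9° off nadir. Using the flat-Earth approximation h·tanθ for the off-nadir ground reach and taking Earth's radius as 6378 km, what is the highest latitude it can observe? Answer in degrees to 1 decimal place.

78.4°

For a prograde orbit the ground track reaches latitude ±i = ±75.8°.
Sensor half-swath on the ground ≈ 935·tan(16.9°) = 284 km = 2.55° of latitude.
Maximum observable latitude ≈ 75.8 + 2.55 = 78.4°.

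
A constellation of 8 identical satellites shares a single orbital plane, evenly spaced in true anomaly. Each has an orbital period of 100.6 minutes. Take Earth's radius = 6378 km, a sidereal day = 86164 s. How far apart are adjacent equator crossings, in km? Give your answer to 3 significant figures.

351 km

T = 100.6 min = 6036.0 s.
Single-satellite node shift = (6036.0/86164) × 360° = 25.22°.
With 8 satellites evenly phased, successive equator crossings are 25.22/8 = 3.152° apart.
That is 3.152 × 111.3 = 351 km at the equator.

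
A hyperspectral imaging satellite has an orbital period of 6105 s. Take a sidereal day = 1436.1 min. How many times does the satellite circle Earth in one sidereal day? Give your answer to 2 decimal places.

14.11

Orbits per sidereal day = 86166 / 6105.0 = 14.114.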